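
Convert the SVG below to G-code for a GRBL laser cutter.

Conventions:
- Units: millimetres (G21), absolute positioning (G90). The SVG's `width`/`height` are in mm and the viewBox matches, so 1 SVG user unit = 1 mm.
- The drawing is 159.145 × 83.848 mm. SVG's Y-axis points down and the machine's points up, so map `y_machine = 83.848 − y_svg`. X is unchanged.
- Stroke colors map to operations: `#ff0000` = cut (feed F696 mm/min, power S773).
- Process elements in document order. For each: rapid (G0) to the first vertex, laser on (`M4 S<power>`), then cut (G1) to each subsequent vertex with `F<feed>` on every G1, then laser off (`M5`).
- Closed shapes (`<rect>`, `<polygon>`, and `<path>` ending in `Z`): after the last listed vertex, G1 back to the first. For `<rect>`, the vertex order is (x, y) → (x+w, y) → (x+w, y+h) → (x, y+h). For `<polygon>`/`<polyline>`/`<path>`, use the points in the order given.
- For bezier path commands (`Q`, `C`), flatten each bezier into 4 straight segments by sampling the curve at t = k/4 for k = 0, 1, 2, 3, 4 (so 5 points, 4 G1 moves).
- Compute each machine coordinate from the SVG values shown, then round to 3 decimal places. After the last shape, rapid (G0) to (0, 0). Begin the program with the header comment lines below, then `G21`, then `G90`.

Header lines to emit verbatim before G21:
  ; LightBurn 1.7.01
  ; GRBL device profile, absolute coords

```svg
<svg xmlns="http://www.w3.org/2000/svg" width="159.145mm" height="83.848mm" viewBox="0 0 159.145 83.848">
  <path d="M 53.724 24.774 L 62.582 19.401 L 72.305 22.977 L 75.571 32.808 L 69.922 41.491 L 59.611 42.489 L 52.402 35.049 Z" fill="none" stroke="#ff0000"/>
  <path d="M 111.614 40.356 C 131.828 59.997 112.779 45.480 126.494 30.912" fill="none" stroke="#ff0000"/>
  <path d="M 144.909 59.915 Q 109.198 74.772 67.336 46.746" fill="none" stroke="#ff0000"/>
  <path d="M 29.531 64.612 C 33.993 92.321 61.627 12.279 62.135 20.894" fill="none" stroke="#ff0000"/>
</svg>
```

Since the viewBox matches the mm dimensions, user units are millimetres directly. The only transform is the Y-flip y_m = 83.848 − y_svg.

Shape 1 is a regular polygon drawn with `<path>`. Its stroke #ff0000 means cut at S773, F696. After flipping Y the toolpath is (53.724,59.074) → (62.582,64.447) → (72.305,60.871) → (75.571,51.040) → (69.922,42.357) → (59.611,41.359) → (52.402,48.799) → (53.724,59.074), returning to the start.

Shape 2 is a cubic bezier drawn with `<path>`. Its stroke #ff0000 means cut at S773, F696. After flipping Y the toolpath is (111.614,43.492) → (120.538,34.633) → (121.491,35.386) → (121.226,42.552) → (126.494,52.936).

Shape 3 is a quadratic bezier drawn with `<path>`. Its stroke #ff0000 means cut at S773, F696. After flipping Y the toolpath is (144.909,23.933) → (126.669,19.185) → (107.660,19.797) → (87.883,25.769) → (67.336,37.102).

Shape 4 is a cubic bezier drawn with `<path>`. Its stroke #ff0000 means cut at S773, F696. After flipping Y the toolpath is (29.531,19.236) → (36.436,15.589) → (47.316,33.935) → (57.454,55.861) → (62.135,62.954).

; LightBurn 1.7.01
; GRBL device profile, absolute coords
G21
G90
G0 X53.724 Y59.074
M4 S773
G1 X62.582 Y64.447 F696
G1 X72.305 Y60.871 F696
G1 X75.571 Y51.040 F696
G1 X69.922 Y42.357 F696
G1 X59.611 Y41.359 F696
G1 X52.402 Y48.799 F696
G1 X53.724 Y59.074 F696
M5
G0 X111.614 Y43.492
M4 S773
G1 X120.538 Y34.633 F696
G1 X121.491 Y35.386 F696
G1 X121.226 Y42.552 F696
G1 X126.494 Y52.936 F696
M5
G0 X144.909 Y23.933
M4 S773
G1 X126.669 Y19.185 F696
G1 X107.660 Y19.797 F696
G1 X87.883 Y25.769 F696
G1 X67.336 Y37.102 F696
M5
G0 X29.531 Y19.236
M4 S773
G1 X36.436 Y15.589 F696
G1 X47.316 Y33.935 F696
G1 X57.454 Y55.861 F696
G1 X62.135 Y62.954 F696
M5
G0 X0.000 Y0.000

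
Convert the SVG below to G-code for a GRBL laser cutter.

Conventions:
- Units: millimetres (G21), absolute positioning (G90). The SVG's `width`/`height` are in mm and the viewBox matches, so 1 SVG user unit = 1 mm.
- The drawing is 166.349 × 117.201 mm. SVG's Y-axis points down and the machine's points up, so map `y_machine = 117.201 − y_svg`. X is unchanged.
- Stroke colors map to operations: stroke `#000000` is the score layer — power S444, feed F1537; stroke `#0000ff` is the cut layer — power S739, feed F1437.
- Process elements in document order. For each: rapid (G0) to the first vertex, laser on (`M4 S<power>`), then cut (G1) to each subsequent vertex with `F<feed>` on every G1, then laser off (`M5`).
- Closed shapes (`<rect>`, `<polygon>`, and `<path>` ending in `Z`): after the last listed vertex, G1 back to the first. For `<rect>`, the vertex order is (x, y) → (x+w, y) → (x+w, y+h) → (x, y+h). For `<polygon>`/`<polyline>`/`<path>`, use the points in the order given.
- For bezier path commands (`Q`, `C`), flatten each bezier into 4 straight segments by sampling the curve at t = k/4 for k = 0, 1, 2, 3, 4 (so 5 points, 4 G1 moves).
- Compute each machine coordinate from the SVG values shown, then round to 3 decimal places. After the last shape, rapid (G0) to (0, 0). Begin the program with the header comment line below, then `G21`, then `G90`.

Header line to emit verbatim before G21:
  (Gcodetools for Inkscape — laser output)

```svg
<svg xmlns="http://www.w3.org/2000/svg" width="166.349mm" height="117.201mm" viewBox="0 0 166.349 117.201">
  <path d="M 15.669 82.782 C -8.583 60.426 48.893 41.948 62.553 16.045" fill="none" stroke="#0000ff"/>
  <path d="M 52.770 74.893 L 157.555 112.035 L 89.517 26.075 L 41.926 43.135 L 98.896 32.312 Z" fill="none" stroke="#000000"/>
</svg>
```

(Gcodetools for Inkscape — laser output)
G21
G90
G0 X15.669 Y34.419
M4 S739
G1 X10.842 Y50.635 F1437
G1 X24.894 Y66.457 F1437
G1 X46.054 Y82.944 F1437
G1 X62.553 Y101.156 F1437
M5
G0 X52.770 Y42.308
M4 S444
G1 X157.555 Y5.166 F1537
G1 X89.517 Y91.126 F1537
G1 X41.926 Y74.066 F1537
G1 X98.896 Y84.889 F1537
G1 X52.770 Y42.308 F1537
M5
G0 X0.000 Y0.000

viewBox `0 0 166.349 117.201` with mm width/height → 1 unit = 1 mm. Flip: y_m = 117.201 − y_svg.

**Shape 1** — `<path>` cubic bezier, stroke `#0000ff` → cut (S739, F1437). Control points (SVG): P0=(15.669,82.782), P1=(-8.583,60.426), P2=(48.893,41.948), P3=(62.553,16.045); sampled at t=k/4. Machine vertices: (15.669,34.419) → (10.842,50.635) → (24.894,66.457) → (46.054,82.944) → (62.553,101.156). Open path.

**Shape 2** — `<path>` closed polygon, stroke `#000000` → score (S444, F1537). Machine vertices: (52.770,42.308) → (157.555,5.166) → (89.517,91.126) → (41.926,74.066) → (98.896,84.889) → (52.770,42.308). Closed: final G1 returns to the first vertex.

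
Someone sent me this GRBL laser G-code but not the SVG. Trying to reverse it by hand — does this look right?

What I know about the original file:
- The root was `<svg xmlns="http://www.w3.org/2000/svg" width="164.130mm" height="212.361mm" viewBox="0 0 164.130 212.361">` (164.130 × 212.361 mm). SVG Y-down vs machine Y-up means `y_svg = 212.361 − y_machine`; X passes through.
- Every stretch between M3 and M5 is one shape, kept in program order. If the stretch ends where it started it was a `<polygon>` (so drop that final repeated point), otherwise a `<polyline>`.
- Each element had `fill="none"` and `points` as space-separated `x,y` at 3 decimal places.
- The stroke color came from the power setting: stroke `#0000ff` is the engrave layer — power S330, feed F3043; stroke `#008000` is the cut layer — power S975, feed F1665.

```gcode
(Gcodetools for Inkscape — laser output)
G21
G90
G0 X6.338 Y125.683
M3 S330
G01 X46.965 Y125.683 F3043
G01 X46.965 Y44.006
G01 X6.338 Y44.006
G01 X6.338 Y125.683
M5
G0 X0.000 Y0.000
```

y_svg = 212.361 − y_m. Every run uses S330, so all elements get stroke `#0000ff` (engrave).

[1] closed run; points: 6.338,86.678 46.965,86.678 46.965,168.355 6.338,168.355

<svg xmlns="http://www.w3.org/2000/svg" width="164.130mm" height="212.361mm" viewBox="0 0 164.130 212.361">
  <polygon points="6.338,86.678 46.965,86.678 46.965,168.355 6.338,168.355" fill="none" stroke="#0000ff"/>
</svg>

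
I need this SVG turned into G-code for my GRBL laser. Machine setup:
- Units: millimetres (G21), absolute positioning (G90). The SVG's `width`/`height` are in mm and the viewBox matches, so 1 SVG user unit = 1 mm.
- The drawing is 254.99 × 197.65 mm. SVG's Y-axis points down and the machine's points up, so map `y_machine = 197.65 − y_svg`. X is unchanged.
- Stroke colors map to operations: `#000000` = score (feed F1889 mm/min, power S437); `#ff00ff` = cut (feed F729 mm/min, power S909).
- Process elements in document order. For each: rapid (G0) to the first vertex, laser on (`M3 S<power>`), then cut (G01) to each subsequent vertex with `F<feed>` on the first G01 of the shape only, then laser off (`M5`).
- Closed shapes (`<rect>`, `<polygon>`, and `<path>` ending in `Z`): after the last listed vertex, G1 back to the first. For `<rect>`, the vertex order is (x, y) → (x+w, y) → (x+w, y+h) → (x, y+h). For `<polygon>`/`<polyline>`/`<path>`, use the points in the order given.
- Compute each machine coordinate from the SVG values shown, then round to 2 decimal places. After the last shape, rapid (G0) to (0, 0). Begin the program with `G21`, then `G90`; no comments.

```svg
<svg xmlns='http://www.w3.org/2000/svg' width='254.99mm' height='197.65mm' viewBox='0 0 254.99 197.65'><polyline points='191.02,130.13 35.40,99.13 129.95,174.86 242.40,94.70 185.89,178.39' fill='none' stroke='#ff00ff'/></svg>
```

viewBox `0 0 254.99 197.65` with mm width/height → 1 unit = 1 mm. Flip: y_m = 197.65 − y_svg.

**Shape 1** — `<polyline>` open polyline, stroke `#ff00ff` → cut (S909, F729). Machine vertices: (191.02,67.52) → (35.40,98.52) → (129.95,22.79) → (242.40,102.95) → (185.89,19.26). Open path.

G21
G90
G0 X191.02 Y67.52
M3 S909
G01 X35.40 Y98.52 F729
G01 X129.95 Y22.79
G01 X242.40 Y102.95
G01 X185.89 Y19.26
M5
G0 X0.00 Y0.00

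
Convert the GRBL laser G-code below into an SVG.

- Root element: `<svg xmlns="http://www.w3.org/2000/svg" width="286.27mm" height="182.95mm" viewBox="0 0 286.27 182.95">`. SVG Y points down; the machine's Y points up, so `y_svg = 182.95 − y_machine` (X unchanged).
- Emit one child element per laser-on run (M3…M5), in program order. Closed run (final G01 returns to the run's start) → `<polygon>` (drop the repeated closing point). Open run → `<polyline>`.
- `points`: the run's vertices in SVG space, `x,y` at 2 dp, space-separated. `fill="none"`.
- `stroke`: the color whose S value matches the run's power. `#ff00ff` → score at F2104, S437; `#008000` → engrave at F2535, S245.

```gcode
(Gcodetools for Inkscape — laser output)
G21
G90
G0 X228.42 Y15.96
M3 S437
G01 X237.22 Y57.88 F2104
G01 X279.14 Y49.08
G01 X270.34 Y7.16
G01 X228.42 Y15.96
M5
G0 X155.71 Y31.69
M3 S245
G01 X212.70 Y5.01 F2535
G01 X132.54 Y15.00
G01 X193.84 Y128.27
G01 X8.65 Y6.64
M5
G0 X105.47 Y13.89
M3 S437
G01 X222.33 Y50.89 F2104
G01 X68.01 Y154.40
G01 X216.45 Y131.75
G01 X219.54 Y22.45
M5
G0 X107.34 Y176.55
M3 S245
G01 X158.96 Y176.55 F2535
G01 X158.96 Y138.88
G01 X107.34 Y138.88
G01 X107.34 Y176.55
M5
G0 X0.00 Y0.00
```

<svg xmlns="http://www.w3.org/2000/svg" width="286.27mm" height="182.95mm" viewBox="0 0 286.27 182.95">
  <polygon points="228.42,166.99 237.22,125.07 279.14,133.87 270.34,175.79" fill="none" stroke="#ff00ff"/>
  <polyline points="155.71,151.26 212.70,177.94 132.54,167.95 193.84,54.68 8.65,176.31" fill="none" stroke="#008000"/>
  <polyline points="105.47,169.06 222.33,132.06 68.01,28.55 216.45,51.20 219.54,160.50" fill="none" stroke="#ff00ff"/>
  <polygon points="107.34,6.40 158.96,6.40 158.96,44.07 107.34,44.07" fill="none" stroke="#008000"/>
</svg>

Machine Y-up, SVG Y-down with viewBox height 182.95, so y_svg = 182.95 − y_machine; X carries over.

Run 1: power S437 maps to stroke `#ff00ff` (score). The run returns to its start, so emit a `<polygon>` with points (Y-flipped): 228.42,166.99 237.22,125.07 279.14,133.87 270.34,175.79.

Run 2: the run's S245 means `#008000` (engrave). The run is open, so emit a `<polyline>` with points (Y-flipped): 155.71,151.26 212.70,177.94 132.54,167.95 193.84,54.68 8.65,176.31.

Run 3: power S437 maps to stroke `#ff00ff` (score). The run is open, so emit a `<polyline>` with points (Y-flipped): 105.47,169.06 222.33,132.06 68.01,28.55 216.45,51.20 219.54,160.50.

Run 4: the run's S245 means `#008000` (engrave). The run returns to its start, so emit a `<polygon>` with points (Y-flipped): 107.34,6.40 158.96,6.40 158.96,44.07 107.34,44.07.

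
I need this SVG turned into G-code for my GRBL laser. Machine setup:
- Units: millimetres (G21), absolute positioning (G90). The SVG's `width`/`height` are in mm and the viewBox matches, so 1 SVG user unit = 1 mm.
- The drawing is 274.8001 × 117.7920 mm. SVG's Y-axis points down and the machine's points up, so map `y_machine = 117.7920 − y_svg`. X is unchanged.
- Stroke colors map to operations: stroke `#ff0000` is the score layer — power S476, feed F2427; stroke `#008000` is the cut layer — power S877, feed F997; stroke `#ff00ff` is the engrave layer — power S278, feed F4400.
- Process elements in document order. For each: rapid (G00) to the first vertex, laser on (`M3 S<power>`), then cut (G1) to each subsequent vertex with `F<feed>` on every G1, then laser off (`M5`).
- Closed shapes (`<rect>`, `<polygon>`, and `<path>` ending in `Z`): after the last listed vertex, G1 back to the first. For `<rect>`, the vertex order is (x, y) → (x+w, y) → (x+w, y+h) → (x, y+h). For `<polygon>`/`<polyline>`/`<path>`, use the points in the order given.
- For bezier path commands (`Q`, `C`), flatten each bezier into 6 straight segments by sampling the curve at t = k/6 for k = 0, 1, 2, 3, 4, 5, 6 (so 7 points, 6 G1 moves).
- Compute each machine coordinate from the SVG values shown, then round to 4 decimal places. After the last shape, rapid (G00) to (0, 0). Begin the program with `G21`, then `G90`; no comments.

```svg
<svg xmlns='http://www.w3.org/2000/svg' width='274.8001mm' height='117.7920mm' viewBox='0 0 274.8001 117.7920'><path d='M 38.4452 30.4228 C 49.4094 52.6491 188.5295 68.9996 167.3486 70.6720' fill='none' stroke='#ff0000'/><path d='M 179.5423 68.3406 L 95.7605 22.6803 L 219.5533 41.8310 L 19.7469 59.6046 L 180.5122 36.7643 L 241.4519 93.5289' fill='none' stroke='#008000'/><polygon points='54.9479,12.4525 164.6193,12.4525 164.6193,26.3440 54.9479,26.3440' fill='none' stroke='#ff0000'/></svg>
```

G21
G90
G00 X38.4452 Y87.3692
M3 S476
G1 X53.2715 Y76.7865 F2427
G1 X81.4444 Y67.4275 F2427
G1 X114.9513 Y59.5369 F2427
G1 X145.7794 Y53.3591 F2427
G1 X165.9161 Y49.1386 F2427
G1 X167.3486 Y47.1200 F2427
M5
G00 X179.5423 Y49.4514
M3 S877
G1 X95.7605 Y95.1117 F997
G1 X219.5533 Y75.9610 F997
G1 X19.7469 Y58.1874 F997
G1 X180.5122 Y81.0277 F997
G1 X241.4519 Y24.2631 F997
M5
G00 X54.9479 Y105.3395
M3 S476
G1 X164.6193 Y105.3395 F2427
G1 X164.6193 Y91.4480 F2427
G1 X54.9479 Y91.4480 F2427
G1 X54.9479 Y105.3395 F2427
M5
G00 X0.0000 Y0.0000

1 u = 1 mm; y_m = 117.7920 − y.

[1] `<path>` cubic bezier, #ff0000→score S476 F2427: (38.4452,87.3692) → (53.2715,76.7865) → (81.4444,67.4275) → (114.9513,59.5369) → (145.7794,53.3591) → (165.9161,49.1386) → (167.3486,47.1200)

[2] `<path>` open polyline, #008000→cut S877 F997: (179.5423,49.4514) → (95.7605,95.1117) → (219.5533,75.9610) → (19.7469,58.1874) → (180.5122,81.0277) → (241.4519,24.2631)

[3] `<polygon>` rectangle, #ff0000→score S476 F2427: (54.9479,105.3395) → (164.6193,105.3395) → (164.6193,91.4480) → (54.9479,91.4480) → (54.9479,105.3395) (closed)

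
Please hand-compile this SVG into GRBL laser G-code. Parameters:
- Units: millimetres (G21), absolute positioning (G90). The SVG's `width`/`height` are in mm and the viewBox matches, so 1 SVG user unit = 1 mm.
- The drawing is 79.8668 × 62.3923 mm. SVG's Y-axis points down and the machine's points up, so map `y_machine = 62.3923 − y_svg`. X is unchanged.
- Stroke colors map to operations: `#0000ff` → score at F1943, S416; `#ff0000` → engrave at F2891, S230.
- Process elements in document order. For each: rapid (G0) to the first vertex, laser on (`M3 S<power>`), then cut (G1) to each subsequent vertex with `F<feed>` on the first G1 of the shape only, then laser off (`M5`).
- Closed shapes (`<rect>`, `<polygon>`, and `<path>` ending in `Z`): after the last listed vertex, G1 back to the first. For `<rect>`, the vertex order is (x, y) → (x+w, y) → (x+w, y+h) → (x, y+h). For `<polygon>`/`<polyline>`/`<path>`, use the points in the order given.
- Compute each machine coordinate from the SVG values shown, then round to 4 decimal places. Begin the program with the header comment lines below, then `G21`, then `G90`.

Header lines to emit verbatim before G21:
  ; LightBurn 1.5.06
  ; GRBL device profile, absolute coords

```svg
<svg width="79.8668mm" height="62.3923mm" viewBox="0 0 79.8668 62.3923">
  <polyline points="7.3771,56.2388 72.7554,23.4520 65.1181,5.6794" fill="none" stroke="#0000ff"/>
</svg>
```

viewBox `0 0 79.8668 62.3923` with mm width/height → 1 unit = 1 mm. Flip: y_m = 62.3923 − y_svg.

**Shape 1** — `<polyline>` open polyline, stroke `#0000ff` → score (S416, F1943). Machine vertices: (7.3771,6.1535) → (72.7554,38.9403) → (65.1181,56.7129). Open path.

; LightBurn 1.5.06
; GRBL device profile, absolute coords
G21
G90
G0 X7.3771 Y6.1535
M3 S416
G1 X72.7554 Y38.9403 F1943
G1 X65.1181 Y56.7129
M5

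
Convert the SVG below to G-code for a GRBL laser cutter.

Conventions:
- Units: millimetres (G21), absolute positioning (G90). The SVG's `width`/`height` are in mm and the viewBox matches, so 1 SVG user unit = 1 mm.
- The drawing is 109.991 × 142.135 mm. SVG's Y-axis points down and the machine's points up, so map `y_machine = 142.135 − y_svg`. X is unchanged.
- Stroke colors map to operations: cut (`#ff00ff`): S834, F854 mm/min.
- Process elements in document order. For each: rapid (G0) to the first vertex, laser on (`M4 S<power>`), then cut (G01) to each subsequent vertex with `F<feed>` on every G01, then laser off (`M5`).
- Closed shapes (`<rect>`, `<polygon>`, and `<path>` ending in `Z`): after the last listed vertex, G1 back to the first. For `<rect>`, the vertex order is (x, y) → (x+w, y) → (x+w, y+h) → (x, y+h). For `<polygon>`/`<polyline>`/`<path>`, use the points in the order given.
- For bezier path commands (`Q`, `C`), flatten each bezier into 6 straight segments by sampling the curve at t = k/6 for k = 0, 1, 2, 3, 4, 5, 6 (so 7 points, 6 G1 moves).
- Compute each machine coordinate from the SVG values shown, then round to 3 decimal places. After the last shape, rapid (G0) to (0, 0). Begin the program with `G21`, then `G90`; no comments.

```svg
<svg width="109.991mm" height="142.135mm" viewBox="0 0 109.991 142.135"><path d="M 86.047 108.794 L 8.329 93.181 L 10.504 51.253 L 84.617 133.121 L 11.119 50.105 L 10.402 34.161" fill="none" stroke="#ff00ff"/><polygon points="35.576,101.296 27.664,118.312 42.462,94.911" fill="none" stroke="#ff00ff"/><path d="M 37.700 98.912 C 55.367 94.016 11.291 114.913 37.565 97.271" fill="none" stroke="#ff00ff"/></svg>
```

1 u = 1 mm; y_m = 142.135 − y.

[1] `<path>` open polyline, #ff00ff→cut S834 F854: (86.047,33.341) → (8.329,48.954) → (10.504,90.882) → (84.617,9.014) → (11.119,92.030) → (10.402,107.974)

[2] `<polygon>` closed polygon, #ff00ff→cut S834 F854: (35.576,40.839) → (27.664,23.823) → (42.462,47.224) → (35.576,40.839) (closed)

[3] `<path>` cubic bezier, #ff00ff→cut S834 F854: (37.700,43.223) → (42.000,43.819) → (39.678,41.904) → (34.405,39.264) → (29.849,37.686) → (29.679,38.957) → (37.565,44.864)

G21
G90
G0 X86.047 Y33.341
M4 S834
G01 X8.329 Y48.954 F854
G01 X10.504 Y90.882 F854
G01 X84.617 Y9.014 F854
G01 X11.119 Y92.030 F854
G01 X10.402 Y107.974 F854
M5
G0 X35.576 Y40.839
M4 S834
G01 X27.664 Y23.823 F854
G01 X42.462 Y47.224 F854
G01 X35.576 Y40.839 F854
M5
G0 X37.700 Y43.223
M4 S834
G01 X42.000 Y43.819 F854
G01 X39.678 Y41.904 F854
G01 X34.405 Y39.264 F854
G01 X29.849 Y37.686 F854
G01 X29.679 Y38.957 F854
G01 X37.565 Y44.864 F854
M5
G0 X0.000 Y0.000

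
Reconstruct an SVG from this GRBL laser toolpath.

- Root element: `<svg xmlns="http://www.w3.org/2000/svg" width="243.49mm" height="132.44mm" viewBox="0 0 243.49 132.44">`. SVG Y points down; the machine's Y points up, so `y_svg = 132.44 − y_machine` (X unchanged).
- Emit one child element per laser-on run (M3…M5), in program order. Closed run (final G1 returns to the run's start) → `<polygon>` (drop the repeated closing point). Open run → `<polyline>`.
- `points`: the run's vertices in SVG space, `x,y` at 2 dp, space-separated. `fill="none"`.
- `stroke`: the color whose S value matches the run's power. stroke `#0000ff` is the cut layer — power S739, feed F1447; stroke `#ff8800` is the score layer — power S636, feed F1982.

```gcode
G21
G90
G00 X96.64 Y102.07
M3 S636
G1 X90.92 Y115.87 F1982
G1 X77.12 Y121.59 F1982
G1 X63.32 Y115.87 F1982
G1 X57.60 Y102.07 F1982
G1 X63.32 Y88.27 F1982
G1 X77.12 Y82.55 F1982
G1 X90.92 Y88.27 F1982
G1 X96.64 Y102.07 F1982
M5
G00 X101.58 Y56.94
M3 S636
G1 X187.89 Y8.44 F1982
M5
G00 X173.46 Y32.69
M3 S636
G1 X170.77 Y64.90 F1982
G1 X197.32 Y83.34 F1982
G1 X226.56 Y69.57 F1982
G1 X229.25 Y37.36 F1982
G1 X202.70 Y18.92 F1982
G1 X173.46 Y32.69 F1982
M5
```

Each laser-on run becomes one SVG element. Flip Y back into SVG space with y_svg = 132.44 − y_machine. Every run uses S636, so all elements get stroke `#ff8800` (score).

Run 1: The run returns to its start, so emit a `<polygon>` with points (Y-flipped): 96.64,30.37 90.92,16.57 77.12,10.85 63.32,16.57 57.60,30.37 63.32,44.17 77.12,49.89 90.92,44.17.

Run 2: The run is open, so emit a `<polyline>` with points (Y-flipped): 101.58,75.50 187.89,124.00.

Run 3: The run returns to its start, so emit a `<polygon>` with points (Y-flipped): 173.46,99.75 170.77,67.54 197.32,49.10 226.56,62.87 229.25,95.08 202.70,113.52.

<svg xmlns="http://www.w3.org/2000/svg" width="243.49mm" height="132.44mm" viewBox="0 0 243.49 132.44">
  <polygon points="96.64,30.37 90.92,16.57 77.12,10.85 63.32,16.57 57.60,30.37 63.32,44.17 77.12,49.89 90.92,44.17" fill="none" stroke="#ff8800"/>
  <polyline points="101.58,75.50 187.89,124.00" fill="none" stroke="#ff8800"/>
  <polygon points="173.46,99.75 170.77,67.54 197.32,49.10 226.56,62.87 229.25,95.08 202.70,113.52" fill="none" stroke="#ff8800"/>
</svg>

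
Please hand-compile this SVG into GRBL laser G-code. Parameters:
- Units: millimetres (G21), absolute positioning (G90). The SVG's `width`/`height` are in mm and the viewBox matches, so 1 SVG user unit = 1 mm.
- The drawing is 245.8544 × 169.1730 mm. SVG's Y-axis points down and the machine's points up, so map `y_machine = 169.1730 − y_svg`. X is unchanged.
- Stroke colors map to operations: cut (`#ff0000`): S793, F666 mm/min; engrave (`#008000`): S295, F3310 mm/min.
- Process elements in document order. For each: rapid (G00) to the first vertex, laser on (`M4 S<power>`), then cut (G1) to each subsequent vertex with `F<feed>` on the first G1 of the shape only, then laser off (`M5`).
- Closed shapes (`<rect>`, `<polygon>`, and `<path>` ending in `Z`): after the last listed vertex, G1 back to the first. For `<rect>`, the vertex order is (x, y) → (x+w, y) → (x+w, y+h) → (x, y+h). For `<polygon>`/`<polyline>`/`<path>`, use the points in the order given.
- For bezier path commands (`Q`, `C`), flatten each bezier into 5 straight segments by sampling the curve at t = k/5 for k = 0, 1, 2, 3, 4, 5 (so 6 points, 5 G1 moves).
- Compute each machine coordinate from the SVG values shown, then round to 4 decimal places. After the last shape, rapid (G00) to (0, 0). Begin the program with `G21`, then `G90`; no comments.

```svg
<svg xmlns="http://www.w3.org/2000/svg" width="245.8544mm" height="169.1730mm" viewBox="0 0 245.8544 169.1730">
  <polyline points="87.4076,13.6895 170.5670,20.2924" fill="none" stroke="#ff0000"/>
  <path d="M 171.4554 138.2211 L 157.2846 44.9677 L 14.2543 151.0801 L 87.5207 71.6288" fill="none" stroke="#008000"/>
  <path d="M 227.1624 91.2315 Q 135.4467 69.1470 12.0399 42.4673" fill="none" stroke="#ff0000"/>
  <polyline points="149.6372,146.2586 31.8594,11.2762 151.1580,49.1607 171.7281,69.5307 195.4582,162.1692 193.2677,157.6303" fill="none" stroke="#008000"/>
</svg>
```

G21
G90
G00 X87.4076 Y155.4835
M4 S793
G1 X170.5670 Y148.8806 F666
M5
G00 X171.4554 Y30.9519
M4 S295
G1 X157.2846 Y124.2053 F3310
G1 X14.2543 Y18.0929
G1 X87.5207 Y97.5442
M5
G00 X227.1624 Y77.9415
M4 S793
G1 X189.2085 Y86.9591 F666
G1 X148.7193 Y96.3443
G1 X105.6948 Y106.0972
G1 X60.1350 Y116.2176
G1 X12.0399 Y126.7057
M5
G00 X149.6372 Y22.9144
M4 S295
G1 X31.8594 Y157.8968 F3310
G1 X151.1580 Y120.0123
G1 X171.7281 Y99.6423
G1 X195.4582 Y7.0038
G1 X193.2677 Y11.5427
M5
G00 X0.0000 Y0.0000

Since the viewBox matches the mm dimensions, user units are millimetres directly. The only transform is the Y-flip y_m = 169.1730 − y_svg.

Shape 1 is a line segment drawn with `<polyline>`. Its stroke #ff0000 means cut at S793, F666. After flipping Y the toolpath is (87.4076,155.4835) → (170.5670,148.8806).

Shape 2 is a open polyline drawn with `<path>`. Its stroke #008000 means engrave at S295, F3310. After flipping Y the toolpath is (171.4554,30.9519) → (157.2846,124.2053) → (14.2543,18.0929) → (87.5207,97.5442).

Shape 3 is a quadratic bezier drawn with `<path>`. Its stroke #ff0000 means cut at S793, F666. After flipping Y the toolpath is (227.1624,77.9415) → (189.2085,86.9591) → (148.7193,96.3443) → (105.6948,106.0972) → (60.1350,116.2176) → (12.0399,126.7057).

Shape 4 is a open polyline drawn with `<polyline>`. Its stroke #008000 means engrave at S295, F3310. After flipping Y the toolpath is (149.6372,22.9144) → (31.8594,157.8968) → (151.1580,120.0123) → (171.7281,99.6423) → (195.4582,7.0038) → (193.2677,11.5427).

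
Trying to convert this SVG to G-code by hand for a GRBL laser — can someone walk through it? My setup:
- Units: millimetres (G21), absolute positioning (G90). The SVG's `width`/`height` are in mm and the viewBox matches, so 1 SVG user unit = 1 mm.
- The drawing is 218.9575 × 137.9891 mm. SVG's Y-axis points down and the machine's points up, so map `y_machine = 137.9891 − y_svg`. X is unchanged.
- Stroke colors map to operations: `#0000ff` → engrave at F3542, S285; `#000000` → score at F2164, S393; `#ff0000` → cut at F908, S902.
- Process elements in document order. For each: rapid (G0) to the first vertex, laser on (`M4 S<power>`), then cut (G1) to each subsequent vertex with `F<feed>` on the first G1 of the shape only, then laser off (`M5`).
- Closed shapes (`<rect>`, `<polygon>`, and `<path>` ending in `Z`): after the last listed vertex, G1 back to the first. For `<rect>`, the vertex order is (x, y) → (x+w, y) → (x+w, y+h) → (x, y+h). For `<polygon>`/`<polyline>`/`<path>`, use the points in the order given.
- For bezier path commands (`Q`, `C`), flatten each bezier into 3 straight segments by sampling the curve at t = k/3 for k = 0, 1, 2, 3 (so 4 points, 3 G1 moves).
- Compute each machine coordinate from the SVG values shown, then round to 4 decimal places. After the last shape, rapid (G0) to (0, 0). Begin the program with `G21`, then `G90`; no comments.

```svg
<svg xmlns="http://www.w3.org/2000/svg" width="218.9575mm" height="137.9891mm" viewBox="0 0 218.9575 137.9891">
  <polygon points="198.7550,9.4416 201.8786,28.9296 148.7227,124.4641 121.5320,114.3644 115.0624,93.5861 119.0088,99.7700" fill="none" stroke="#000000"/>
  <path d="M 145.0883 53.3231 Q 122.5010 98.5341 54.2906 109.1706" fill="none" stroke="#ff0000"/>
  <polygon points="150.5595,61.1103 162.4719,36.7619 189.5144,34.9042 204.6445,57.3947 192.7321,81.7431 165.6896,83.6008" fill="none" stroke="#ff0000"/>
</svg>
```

G21
G90
G0 X198.7550 Y128.5475
M4 S393
G1 X201.8786 Y109.0595 F2164
G1 X148.7227 Y13.5250
G1 X121.5320 Y23.6247
G1 X115.0624 Y44.4030
G1 X119.0088 Y38.2191
G1 X198.7550 Y128.5475
M5
G0 X145.0883 Y84.6660
M4 S902
G1 X124.9609 Y58.3669 F908
G1 X94.6950 Y39.7511
G1 X54.2906 Y28.8185
M5
G0 X150.5595 Y76.8788
M4 S902
G1 X162.4719 Y101.2272 F908
G1 X189.5144 Y103.0849
G1 X204.6445 Y80.5944
G1 X192.7321 Y56.2460
G1 X165.6896 Y54.3883
G1 X150.5595 Y76.8788
M5
G0 X0.0000 Y0.0000

1 u = 1 mm; y_m = 137.9891 − y.

[1] `<polygon>` closed polygon, #000000→score S393 F2164: (198.7550,128.5475) → (201.8786,109.0595) → (148.7227,13.5250) → (121.5320,23.6247) → (115.0624,44.4030) → (119.0088,38.2191) → (198.7550,128.5475) (closed)

[2] `<path>` quadratic bezier, #ff0000→cut S902 F908: (145.0883,84.6660) → (124.9609,58.3669) → (94.6950,39.7511) → (54.2906,28.8185)

[3] `<polygon>` regular polygon, #ff0000→cut S902 F908: (150.5595,76.8788) → (162.4719,101.2272) → (189.5144,103.0849) → (204.6445,80.5944) → (192.7321,56.2460) → (165.6896,54.3883) → (150.5595,76.8788) (closed)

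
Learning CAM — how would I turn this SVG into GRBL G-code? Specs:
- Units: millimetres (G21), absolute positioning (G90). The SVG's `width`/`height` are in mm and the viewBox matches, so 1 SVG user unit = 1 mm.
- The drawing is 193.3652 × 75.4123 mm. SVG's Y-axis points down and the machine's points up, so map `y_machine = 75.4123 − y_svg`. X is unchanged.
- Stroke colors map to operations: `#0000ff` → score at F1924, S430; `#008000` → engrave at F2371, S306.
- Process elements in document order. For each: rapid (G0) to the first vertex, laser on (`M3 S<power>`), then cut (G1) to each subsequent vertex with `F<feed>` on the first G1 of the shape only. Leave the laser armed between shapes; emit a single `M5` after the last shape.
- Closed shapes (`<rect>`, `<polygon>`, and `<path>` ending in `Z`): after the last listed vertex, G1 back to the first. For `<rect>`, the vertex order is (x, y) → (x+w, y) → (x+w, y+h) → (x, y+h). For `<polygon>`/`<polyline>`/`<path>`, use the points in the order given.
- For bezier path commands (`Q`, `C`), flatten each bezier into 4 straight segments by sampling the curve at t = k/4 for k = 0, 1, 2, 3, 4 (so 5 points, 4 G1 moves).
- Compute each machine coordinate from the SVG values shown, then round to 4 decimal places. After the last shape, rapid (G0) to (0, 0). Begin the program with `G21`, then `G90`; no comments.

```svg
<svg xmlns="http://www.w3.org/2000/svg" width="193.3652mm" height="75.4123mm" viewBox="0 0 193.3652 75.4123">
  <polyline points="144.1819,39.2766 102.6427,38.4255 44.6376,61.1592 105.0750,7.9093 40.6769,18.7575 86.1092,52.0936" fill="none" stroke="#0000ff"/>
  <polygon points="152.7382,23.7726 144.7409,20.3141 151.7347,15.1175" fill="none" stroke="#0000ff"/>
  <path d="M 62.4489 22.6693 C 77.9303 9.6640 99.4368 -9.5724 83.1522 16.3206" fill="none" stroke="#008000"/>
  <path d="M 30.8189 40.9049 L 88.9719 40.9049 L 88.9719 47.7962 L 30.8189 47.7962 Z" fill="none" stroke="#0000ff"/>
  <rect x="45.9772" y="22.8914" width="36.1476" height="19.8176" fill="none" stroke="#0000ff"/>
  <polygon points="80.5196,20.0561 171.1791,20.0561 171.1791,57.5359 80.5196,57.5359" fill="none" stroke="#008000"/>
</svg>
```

G21
G90
G0 X144.1819 Y36.1357
M3 S430
G1 X102.6427 Y36.9868 F1924
G1 X44.6376 Y14.2531
G1 X105.0750 Y67.5030
G1 X40.6769 Y56.6548
G1 X86.1092 Y23.3187
G0 X152.7382 Y51.6397
M3 S430
G1 X144.7409 Y55.0982 F1924
G1 X151.7347 Y60.2948
G1 X152.7382 Y51.6397
G0 X62.4489 Y52.7430
M3 S306
G1 X74.5050 Y62.8628 F2371
G1 X84.7128 Y70.5042
G1 X88.9644 Y70.8522
G1 X83.1522 Y59.0917
G0 X30.8189 Y34.5074
M3 S430
G1 X88.9719 Y34.5074 F1924
G1 X88.9719 Y27.6161
G1 X30.8189 Y27.6161
G1 X30.8189 Y34.5074
G0 X45.9772 Y52.5209
M3 S430
G1 X82.1248 Y52.5209 F1924
G1 X82.1248 Y32.7033
G1 X45.9772 Y32.7033
G1 X45.9772 Y52.5209
G0 X80.5196 Y55.3562
M3 S306
G1 X171.1791 Y55.3562 F2371
G1 X171.1791 Y17.8764
G1 X80.5196 Y17.8764
G1 X80.5196 Y55.3562
M5
G0 X0.0000 Y0.0000

viewBox `0 0 193.3652 75.4123` with mm width/height → 1 unit = 1 mm. Flip: y_m = 75.4123 − y_svg.

**Shape 1** — `<polyline>` open polyline, stroke `#0000ff` → score (S430, F1924). Machine vertices: (144.1819,36.1357) → (102.6427,36.9868) → (44.6376,14.2531) → (105.0750,67.5030) → (40.6769,56.6548) → (86.1092,23.3187). Open path.

**Shape 2** — `<polygon>` regular polygon, stroke `#0000ff` → score (S430, F1924). Machine vertices: (152.7382,51.6397) → (144.7409,55.0982) → (151.7347,60.2948) → (152.7382,51.6397). Closed: final G1 returns to the first vertex.

**Shape 3** — `<path>` cubic bezier, stroke `#008000` → engrave (S306, F2371). Control points (SVG): P0=(62.4489,22.6693), P1=(77.9303,9.6640), P2=(99.4368,-9.5724), P3=(83.1522,16.3206); sampled at t=k/4. Machine vertices: (62.4489,52.7430) → (74.5050,62.8628) → (84.7128,70.5042) → (88.9644,70.8522) → (83.1522,59.0917). Open path.

**Shape 4** — `<path>` rectangle, stroke `#0000ff` → score (S430, F1924). Machine vertices: (30.8189,34.5074) → (88.9719,34.5074) → (88.9719,27.6161) → (30.8189,27.6161) → (30.8189,34.5074). Closed: final G1 returns to the first vertex.

**Shape 5** — `<rect>` rectangle, stroke `#0000ff` → score (S430, F1924). Machine vertices: (45.9772,52.5209) → (82.1248,52.5209) → (82.1248,32.7033) → (45.9772,32.7033) → (45.9772,52.5209). Closed: final G1 returns to the first vertex.

**Shape 6** — `<polygon>` rectangle, stroke `#008000` → engrave (S306, F2371). Machine vertices: (80.5196,55.3562) → (171.1791,55.3562) → (171.1791,17.8764) → (80.5196,17.8764) → (80.5196,55.3562). Closed: final G1 returns to the first vertex.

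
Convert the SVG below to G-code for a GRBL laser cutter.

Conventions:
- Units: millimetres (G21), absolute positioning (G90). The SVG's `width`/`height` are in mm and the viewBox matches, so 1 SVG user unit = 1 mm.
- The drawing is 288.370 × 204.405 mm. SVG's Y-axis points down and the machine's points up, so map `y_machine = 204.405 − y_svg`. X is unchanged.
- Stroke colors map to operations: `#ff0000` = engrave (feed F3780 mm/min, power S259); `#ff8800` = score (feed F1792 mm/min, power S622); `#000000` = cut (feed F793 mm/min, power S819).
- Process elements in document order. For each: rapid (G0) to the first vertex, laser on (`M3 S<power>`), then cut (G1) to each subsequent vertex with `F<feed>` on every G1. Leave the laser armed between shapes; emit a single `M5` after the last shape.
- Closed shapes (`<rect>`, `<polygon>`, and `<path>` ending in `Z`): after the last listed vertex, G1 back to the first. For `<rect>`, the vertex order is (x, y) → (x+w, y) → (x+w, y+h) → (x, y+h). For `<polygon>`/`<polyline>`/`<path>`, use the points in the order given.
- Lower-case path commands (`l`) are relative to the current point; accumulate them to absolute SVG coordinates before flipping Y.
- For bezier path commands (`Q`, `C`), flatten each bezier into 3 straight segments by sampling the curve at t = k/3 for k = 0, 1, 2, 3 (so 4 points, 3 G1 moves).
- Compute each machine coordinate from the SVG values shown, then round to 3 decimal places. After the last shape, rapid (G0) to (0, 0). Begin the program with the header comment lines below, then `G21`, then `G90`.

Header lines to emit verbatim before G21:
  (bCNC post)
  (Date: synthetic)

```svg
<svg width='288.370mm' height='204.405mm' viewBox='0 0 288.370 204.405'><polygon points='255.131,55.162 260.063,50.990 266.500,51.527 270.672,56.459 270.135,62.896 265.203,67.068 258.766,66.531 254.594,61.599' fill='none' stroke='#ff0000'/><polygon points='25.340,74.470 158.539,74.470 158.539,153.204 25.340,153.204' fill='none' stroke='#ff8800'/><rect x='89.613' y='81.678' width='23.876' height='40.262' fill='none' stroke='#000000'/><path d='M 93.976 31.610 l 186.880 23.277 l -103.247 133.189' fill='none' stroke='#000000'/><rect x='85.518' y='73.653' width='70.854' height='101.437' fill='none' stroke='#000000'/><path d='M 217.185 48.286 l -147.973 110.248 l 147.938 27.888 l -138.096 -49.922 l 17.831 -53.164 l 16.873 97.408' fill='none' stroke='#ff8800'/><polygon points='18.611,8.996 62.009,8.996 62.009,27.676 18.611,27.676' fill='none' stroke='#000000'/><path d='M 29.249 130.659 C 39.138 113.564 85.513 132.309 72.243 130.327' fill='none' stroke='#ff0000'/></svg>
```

(bCNC post)
(Date: synthetic)
G21
G90
G0 X255.131 Y149.243
M3 S259
G1 X260.063 Y153.415 F3780
G1 X266.500 Y152.878 F3780
G1 X270.672 Y147.946 F3780
G1 X270.135 Y141.509 F3780
G1 X265.203 Y137.337 F3780
G1 X258.766 Y137.874 F3780
G1 X254.594 Y142.806 F3780
G1 X255.131 Y149.243 F3780
G0 X25.340 Y129.935
M3 S622
G1 X158.539 Y129.935 F1792
G1 X158.539 Y51.201 F1792
G1 X25.340 Y51.201 F1792
G1 X25.340 Y129.935 F1792
G0 X89.613 Y122.727
M3 S819
G1 X113.489 Y122.727 F793
G1 X113.489 Y82.465 F793
G1 X89.613 Y82.465 F793
G1 X89.613 Y122.727 F793
G0 X93.976 Y172.795
M3 S819
G1 X280.856 Y149.518 F793
G1 X177.609 Y16.329 F793
G0 X85.518 Y130.752
M3 S819
G1 X156.372 Y130.752 F793
G1 X156.372 Y29.315 F793
G1 X85.518 Y29.315 F793
G1 X85.518 Y130.752 F793
G0 X217.185 Y156.119
M3 S622
G1 X69.212 Y45.871 F1792
G1 X217.150 Y17.983 F1792
G1 X79.054 Y67.905 F1792
G1 X96.885 Y121.069 F1792
G1 X113.758 Y23.661 F1792
G0 X18.611 Y195.409
M3 S819
G1 X62.009 Y195.409 F793
G1 X62.009 Y176.729 F793
G1 X18.611 Y176.729 F793
G1 X18.611 Y195.409 F793
G0 X29.249 Y73.746
M3 S259
G1 X47.740 Y80.989 F3780
G1 X69.192 Y76.910 F3780
G1 X72.243 Y74.078 F3780
M5
G0 X0.000 Y0.000

Since the viewBox matches the mm dimensions, user units are millimetres directly. The only transform is the Y-flip y_m = 204.405 − y_svg.

Shape 1 is a regular polygon drawn with `<polygon>`. Its stroke #ff0000 means engrave at S259, F3780. After flipping Y the toolpath is (255.131,149.243) → (260.063,153.415) → (266.500,152.878) → (270.672,147.946) → (270.135,141.509) → (265.203,137.337) → (258.766,137.874) → (254.594,142.806) → (255.131,149.243), returning to the start.

Shape 2 is a rectangle drawn with `<polygon>`. Its stroke #ff8800 means score at S622, F1792. After flipping Y the toolpath is (25.340,129.935) → (158.539,129.935) → (158.539,51.201) → (25.340,51.201) → (25.340,129.935), returning to the start.

Shape 3 is a rectangle drawn with `<rect>`. Its stroke #000000 means cut at S819, F793. After flipping Y the toolpath is (89.613,122.727) → (113.489,122.727) → (113.489,82.465) → (89.613,82.465) → (89.613,122.727), returning to the start.

Shape 4 is a open polyline drawn with `<path>`. Its stroke #000000 means cut at S819, F793. After flipping Y the toolpath is (93.976,172.795) → (280.856,149.518) → (177.609,16.329).

Shape 5 is a rectangle drawn with `<rect>`. Its stroke #000000 means cut at S819, F793. After flipping Y the toolpath is (85.518,130.752) → (156.372,130.752) → (156.372,29.315) → (85.518,29.315) → (85.518,130.752), returning to the start.

Shape 6 is a open polyline drawn with `<path>`. Its stroke #ff8800 means score at S622, F1792. After flipping Y the toolpath is (217.185,156.119) → (69.212,45.871) → (217.150,17.983) → (79.054,67.905) → (96.885,121.069) → (113.758,23.661).

Shape 7 is a rectangle drawn with `<polygon>`. Its stroke #000000 means cut at S819, F793. After flipping Y the toolpath is (18.611,195.409) → (62.009,195.409) → (62.009,176.729) → (18.611,176.729) → (18.611,195.409), returning to the start.

Shape 8 is a cubic bezier drawn with `<path>`. Its stroke #ff0000 means engrave at S259, F3780. After flipping Y the toolpath is (29.249,73.746) → (47.740,80.989) → (69.192,76.910) → (72.243,74.078).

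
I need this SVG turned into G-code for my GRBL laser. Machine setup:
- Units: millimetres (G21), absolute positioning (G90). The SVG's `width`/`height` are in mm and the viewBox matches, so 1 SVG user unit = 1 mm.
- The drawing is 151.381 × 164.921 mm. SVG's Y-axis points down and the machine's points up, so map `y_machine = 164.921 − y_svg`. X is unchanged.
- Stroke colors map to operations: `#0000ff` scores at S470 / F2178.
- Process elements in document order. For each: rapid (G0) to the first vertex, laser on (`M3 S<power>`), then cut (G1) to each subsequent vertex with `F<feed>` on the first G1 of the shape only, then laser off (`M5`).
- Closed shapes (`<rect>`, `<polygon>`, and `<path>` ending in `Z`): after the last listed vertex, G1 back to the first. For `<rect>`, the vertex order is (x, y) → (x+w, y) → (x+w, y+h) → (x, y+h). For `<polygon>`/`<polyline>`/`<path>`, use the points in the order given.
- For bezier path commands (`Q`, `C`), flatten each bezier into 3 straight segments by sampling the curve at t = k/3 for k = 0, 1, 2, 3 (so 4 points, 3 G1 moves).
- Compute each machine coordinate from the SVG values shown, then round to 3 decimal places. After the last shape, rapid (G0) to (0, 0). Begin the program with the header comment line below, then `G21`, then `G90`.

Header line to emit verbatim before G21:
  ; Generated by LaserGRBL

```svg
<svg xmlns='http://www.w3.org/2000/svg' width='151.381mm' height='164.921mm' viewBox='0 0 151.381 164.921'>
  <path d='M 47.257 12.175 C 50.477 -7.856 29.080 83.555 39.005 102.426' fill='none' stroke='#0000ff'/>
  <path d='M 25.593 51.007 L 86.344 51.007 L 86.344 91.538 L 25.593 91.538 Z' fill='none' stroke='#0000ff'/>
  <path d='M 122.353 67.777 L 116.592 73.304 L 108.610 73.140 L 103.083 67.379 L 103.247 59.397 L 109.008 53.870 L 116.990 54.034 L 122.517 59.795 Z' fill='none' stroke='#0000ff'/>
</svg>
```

; Generated by LaserGRBL
G21
G90
G0 X47.257 Y152.746
M3 S470
G1 X44.343 Y142.444 F2178
G1 X37.449 Y98.732
G1 X39.005 Y62.495
M5
G0 X25.593 Y113.914
M3 S470
G1 X86.344 Y113.914 F2178
G1 X86.344 Y73.383
G1 X25.593 Y73.383
G1 X25.593 Y113.914
M5
G0 X122.353 Y97.144
M3 S470
G1 X116.592 Y91.617 F2178
G1 X108.610 Y91.781
G1 X103.083 Y97.542
G1 X103.247 Y105.524
G1 X109.008 Y111.051
G1 X116.990 Y110.887
G1 X122.517 Y105.126
G1 X122.353 Y97.144
M5
G0 X0.000 Y0.000

viewBox `0 0 151.381 164.921` with mm width/height → 1 unit = 1 mm. Flip: y_m = 164.921 − y_svg.

**Shape 1** — `<path>` cubic bezier, stroke `#0000ff` → score (S470, F2178). Control points (SVG): P0=(47.257,12.175), P1=(50.477,-7.856), P2=(29.080,83.555), P3=(39.005,102.426); sampled at t=k/3. Machine vertices: (47.257,152.746) → (44.343,142.444) → (37.449,98.732) → (39.005,62.495). Open path.

**Shape 2** — `<path>` rectangle, stroke `#0000ff` → score (S470, F2178). Machine vertices: (25.593,113.914) → (86.344,113.914) → (86.344,73.383) → (25.593,73.383) → (25.593,113.914). Closed: final G1 returns to the first vertex.

**Shape 3** — `<path>` regular polygon, stroke `#0000ff` → score (S470, F2178). Machine vertices: (122.353,97.144) → (116.592,91.617) → (108.610,91.781) → (103.083,97.542) → (103.247,105.524) → (109.008,111.051) → (116.990,110.887) → (122.517,105.126) → (122.353,97.144). Closed: final G1 returns to the first vertex.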